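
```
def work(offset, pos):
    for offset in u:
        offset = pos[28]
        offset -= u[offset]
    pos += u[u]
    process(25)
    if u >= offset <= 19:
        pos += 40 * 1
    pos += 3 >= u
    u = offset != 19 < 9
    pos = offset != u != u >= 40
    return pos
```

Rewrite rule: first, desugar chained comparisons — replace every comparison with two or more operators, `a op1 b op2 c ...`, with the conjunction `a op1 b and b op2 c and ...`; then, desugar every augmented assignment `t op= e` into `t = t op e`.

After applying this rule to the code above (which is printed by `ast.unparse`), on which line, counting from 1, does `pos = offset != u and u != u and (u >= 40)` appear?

Transformed code:
def work(offset, pos):
    for offset in u:
        offset = pos[28]
        offset = offset - u[offset]
    pos = pos + u[u]
    process(25)
    if u >= offset and offset <= 19:
        pos = pos + 40 * 1
    pos = pos + (3 >= u)
    u = offset != 19 and 19 < 9
    pos = offset != u and u != u and (u >= 40)
    return pos

11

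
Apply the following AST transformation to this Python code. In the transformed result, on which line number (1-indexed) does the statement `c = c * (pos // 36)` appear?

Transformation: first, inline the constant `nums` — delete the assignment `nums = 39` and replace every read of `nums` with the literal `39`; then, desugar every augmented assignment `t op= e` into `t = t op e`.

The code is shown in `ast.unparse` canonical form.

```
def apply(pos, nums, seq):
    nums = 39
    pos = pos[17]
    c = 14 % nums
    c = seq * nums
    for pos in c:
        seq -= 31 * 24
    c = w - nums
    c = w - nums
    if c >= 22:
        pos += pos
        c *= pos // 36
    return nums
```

11

Transformed code:
def apply(pos, nums, seq):
    pos = pos[17]
    c = 14 % 39
    c = seq * 39
    for pos in c:
        seq = seq - 31 * 24
    c = w - 39
    c = w - 39
    if c >= 22:
        pos = pos + pos
        c = c * (pos // 36)
    return 39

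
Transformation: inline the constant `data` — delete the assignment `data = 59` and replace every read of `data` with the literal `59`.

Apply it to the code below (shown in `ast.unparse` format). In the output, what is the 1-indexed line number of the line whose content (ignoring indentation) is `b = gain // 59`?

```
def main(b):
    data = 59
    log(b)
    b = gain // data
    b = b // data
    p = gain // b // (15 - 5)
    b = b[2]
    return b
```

3

Transformed code:
def main(b):
    log(b)
    b = gain // 59
    b = b // 59
    p = gain // b // (15 - 5)
    b = b[2]
    return b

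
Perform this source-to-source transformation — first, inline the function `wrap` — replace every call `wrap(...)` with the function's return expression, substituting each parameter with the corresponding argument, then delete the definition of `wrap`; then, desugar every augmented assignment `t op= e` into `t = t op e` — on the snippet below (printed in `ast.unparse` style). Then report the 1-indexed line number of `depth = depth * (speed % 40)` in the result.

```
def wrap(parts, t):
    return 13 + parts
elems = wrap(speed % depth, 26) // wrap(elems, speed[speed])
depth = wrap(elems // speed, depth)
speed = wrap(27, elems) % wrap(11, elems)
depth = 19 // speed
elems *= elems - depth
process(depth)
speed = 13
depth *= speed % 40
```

8

Transformed code:
elems = (13 + speed % depth) // (13 + elems)
depth = 13 + elems // speed
speed = (13 + 27) % (13 + 11)
depth = 19 // speed
elems = elems * (elems - depth)
process(depth)
speed = 13
depth = depth * (speed % 40)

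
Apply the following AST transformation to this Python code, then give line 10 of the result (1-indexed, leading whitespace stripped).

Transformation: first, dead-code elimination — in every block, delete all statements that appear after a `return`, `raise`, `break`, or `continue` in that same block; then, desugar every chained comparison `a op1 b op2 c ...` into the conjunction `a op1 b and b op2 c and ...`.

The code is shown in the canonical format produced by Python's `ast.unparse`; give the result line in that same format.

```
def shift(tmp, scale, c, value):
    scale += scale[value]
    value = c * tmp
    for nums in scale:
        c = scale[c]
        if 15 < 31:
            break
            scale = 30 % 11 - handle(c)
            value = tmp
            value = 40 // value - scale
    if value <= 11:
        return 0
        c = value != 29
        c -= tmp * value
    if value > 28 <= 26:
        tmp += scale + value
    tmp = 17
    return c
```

if value > 28 and 28 <= 26:

Transformed code:
def shift(tmp, scale, c, value):
    scale += scale[value]
    value = c * tmp
    for nums in scale:
        c = scale[c]
        if 15 < 31:
            break
    if value <= 11:
        return 0
    if value > 28 and 28 <= 26:
        tmp += scale + value
    tmp = 17
    return c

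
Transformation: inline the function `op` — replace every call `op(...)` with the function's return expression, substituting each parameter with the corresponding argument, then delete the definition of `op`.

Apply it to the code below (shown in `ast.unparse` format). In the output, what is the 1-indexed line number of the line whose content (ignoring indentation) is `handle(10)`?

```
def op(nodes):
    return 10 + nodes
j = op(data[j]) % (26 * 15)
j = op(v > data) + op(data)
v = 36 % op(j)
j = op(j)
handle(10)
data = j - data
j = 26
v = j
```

Transformed code:
j = (10 + data[j]) % (26 * 15)
j = 10 + (v > data) + (10 + data)
v = 36 % (10 + j)
j = 10 + j
handle(10)
data = j - data
j = 26
v = j

5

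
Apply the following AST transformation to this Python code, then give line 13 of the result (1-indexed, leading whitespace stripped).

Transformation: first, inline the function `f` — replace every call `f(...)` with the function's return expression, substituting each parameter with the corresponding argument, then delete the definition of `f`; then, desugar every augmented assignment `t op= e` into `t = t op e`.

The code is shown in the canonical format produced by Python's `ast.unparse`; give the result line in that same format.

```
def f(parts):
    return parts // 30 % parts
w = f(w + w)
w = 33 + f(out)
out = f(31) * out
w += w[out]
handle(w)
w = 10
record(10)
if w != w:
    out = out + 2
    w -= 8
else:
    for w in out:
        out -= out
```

out = out - out

Transformed code:
w = (w + w) // 30 % (w + w)
w = 33 + out // 30 % out
out = 31 // 30 % 31 * out
w = w + w[out]
handle(w)
w = 10
record(10)
if w != w:
    out = out + 2
    w = w - 8
else:
    for w in out:
        out = out - out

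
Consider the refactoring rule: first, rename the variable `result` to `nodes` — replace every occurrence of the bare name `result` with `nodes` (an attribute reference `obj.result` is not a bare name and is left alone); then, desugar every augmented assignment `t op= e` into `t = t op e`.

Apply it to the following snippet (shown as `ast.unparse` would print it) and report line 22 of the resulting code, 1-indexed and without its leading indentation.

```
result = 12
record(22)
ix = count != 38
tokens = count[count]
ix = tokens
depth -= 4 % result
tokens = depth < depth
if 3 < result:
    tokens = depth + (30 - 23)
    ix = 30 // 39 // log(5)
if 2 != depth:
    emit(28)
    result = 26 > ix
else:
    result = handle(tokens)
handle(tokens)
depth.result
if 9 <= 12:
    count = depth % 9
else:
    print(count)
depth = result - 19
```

Transformed code:
nodes = 12
record(22)
ix = count != 38
tokens = count[count]
ix = tokens
depth = depth - 4 % nodes
tokens = depth < depth
if 3 < nodes:
    tokens = depth + (30 - 23)
    ix = 30 // 39 // log(5)
if 2 != depth:
    emit(28)
    nodes = 26 > ix
else:
    nodes = handle(tokens)
handle(tokens)
depth.result
if 9 <= 12:
    count = depth % 9
else:
    print(count)
depth = nodes - 19

depth = nodes - 19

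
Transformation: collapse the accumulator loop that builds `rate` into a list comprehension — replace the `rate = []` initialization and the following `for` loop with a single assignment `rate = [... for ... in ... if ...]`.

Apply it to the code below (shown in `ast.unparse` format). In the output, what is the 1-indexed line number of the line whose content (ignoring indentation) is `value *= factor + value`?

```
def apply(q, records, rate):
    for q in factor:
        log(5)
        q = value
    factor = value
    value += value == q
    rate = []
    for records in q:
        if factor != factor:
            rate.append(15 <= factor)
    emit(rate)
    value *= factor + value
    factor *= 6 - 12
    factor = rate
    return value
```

Transformed code:
def apply(q, records, rate):
    for q in factor:
        log(5)
        q = value
    factor = value
    value += value == q
    rate = [15 <= factor for records in q if factor != factor]
    emit(rate)
    value *= factor + value
    factor *= 6 - 12
    factor = rate
    return value

9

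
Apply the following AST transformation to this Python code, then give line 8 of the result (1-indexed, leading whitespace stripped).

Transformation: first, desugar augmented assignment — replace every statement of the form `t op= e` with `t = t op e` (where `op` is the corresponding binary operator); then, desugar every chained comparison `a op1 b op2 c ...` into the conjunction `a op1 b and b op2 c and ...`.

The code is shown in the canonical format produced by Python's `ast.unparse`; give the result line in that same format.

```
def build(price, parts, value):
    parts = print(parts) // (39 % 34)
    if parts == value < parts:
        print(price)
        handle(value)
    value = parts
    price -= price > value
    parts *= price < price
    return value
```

Transformed code:
def build(price, parts, value):
    parts = print(parts) // (39 % 34)
    if parts == value and value < parts:
        print(price)
        handle(value)
    value = parts
    price = price - (price > value)
    parts = parts * (price < price)
    return value

parts = parts * (price < price)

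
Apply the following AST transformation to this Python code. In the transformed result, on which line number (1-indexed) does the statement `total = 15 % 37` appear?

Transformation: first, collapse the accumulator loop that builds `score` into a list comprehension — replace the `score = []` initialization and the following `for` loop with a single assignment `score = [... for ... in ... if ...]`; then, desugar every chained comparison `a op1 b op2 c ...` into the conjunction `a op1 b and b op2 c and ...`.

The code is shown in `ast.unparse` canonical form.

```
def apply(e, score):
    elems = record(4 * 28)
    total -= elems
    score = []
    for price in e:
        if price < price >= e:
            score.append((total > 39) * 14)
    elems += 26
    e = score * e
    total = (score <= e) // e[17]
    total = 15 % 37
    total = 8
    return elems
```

Transformed code:
def apply(e, score):
    elems = record(4 * 28)
    total -= elems
    score = [(total > 39) * 14 for price in e if price < price and price >= e]
    elems += 26
    e = score * e
    total = (score <= e) // e[17]
    total = 15 % 37
    total = 8
    return elems

8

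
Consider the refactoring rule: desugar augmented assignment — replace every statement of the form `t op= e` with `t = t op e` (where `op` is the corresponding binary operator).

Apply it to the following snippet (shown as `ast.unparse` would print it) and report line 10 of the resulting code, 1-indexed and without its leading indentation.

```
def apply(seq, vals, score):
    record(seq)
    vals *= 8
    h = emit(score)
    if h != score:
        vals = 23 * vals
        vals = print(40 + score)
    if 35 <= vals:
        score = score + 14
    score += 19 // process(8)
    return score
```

Transformed code:
def apply(seq, vals, score):
    record(seq)
    vals = vals * 8
    h = emit(score)
    if h != score:
        vals = 23 * vals
        vals = print(40 + score)
    if 35 <= vals:
        score = score + 14
    score = score + 19 // process(8)
    return score

score = score + 19 // process(8)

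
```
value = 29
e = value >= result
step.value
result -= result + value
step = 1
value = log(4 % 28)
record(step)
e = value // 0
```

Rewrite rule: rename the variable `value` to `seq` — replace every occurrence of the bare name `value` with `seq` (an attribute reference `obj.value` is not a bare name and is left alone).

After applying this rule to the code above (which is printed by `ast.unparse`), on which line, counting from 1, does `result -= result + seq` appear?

Transformed code:
seq = 29
e = seq >= result
step.value
result -= result + seq
step = 1
seq = log(4 % 28)
record(step)
e = seq // 0

4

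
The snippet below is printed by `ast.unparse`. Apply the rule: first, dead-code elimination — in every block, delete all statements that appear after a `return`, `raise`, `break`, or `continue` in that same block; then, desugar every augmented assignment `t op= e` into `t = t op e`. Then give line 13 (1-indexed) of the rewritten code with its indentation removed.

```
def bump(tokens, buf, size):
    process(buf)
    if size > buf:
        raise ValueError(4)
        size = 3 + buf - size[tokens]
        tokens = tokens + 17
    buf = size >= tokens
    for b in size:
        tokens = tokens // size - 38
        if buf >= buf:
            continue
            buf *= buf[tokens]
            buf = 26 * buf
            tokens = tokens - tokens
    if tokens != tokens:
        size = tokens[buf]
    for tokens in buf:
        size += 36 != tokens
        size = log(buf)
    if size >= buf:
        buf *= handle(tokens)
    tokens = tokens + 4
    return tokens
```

Transformed code:
def bump(tokens, buf, size):
    process(buf)
    if size > buf:
        raise ValueError(4)
    buf = size >= tokens
    for b in size:
        tokens = tokens // size - 38
        if buf >= buf:
            continue
    if tokens != tokens:
        size = tokens[buf]
    for tokens in buf:
        size = size + (36 != tokens)
        size = log(buf)
    if size >= buf:
        buf = buf * handle(tokens)
    tokens = tokens + 4
    return tokens

size = size + (36 != tokens)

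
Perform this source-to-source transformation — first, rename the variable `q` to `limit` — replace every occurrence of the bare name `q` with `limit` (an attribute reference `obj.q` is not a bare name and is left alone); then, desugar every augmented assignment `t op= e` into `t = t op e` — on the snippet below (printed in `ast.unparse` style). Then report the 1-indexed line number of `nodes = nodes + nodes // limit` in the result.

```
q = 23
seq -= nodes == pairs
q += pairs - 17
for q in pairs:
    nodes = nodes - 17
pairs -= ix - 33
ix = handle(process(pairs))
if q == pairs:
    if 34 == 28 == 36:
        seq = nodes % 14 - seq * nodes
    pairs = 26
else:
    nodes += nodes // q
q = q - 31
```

13

Transformed code:
limit = 23
seq = seq - (nodes == pairs)
limit = limit + (pairs - 17)
for limit in pairs:
    nodes = nodes - 17
pairs = pairs - (ix - 33)
ix = handle(process(pairs))
if limit == pairs:
    if 34 == 28 == 36:
        seq = nodes % 14 - seq * nodes
    pairs = 26
else:
    nodes = nodes + nodes // limit
limit = limit - 31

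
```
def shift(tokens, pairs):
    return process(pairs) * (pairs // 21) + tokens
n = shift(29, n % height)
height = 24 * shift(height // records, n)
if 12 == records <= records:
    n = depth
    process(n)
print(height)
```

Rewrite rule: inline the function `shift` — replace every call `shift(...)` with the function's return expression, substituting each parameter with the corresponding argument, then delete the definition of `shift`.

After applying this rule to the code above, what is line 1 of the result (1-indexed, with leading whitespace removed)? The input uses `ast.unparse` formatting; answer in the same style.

Transformed code:
n = process(n % height) * (n % height // 21) + 29
height = 24 * (process(n) * (n // 21) + height // records)
if 12 == records <= records:
    n = depth
    process(n)
print(height)

n = process(n % height) * (n % height // 21) + 29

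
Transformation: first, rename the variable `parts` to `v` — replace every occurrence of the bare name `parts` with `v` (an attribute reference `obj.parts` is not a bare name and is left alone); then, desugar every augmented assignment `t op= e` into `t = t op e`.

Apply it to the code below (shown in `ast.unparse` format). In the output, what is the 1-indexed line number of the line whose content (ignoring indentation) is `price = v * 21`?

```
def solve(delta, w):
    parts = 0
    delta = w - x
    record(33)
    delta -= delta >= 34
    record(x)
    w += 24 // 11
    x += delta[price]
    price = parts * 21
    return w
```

Transformed code:
def solve(delta, w):
    v = 0
    delta = w - x
    record(33)
    delta = delta - (delta >= 34)
    record(x)
    w = w + 24 // 11
    x = x + delta[price]
    price = v * 21
    return w

9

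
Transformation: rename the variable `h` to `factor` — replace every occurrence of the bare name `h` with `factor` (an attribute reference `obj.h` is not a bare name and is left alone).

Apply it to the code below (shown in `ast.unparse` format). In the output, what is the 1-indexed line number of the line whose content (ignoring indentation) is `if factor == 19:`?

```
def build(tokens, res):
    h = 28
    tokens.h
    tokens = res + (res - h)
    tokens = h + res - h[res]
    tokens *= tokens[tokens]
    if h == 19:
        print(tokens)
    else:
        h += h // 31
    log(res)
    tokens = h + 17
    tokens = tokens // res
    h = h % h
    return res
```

7

Transformed code:
def build(tokens, res):
    factor = 28
    tokens.h
    tokens = res + (res - factor)
    tokens = factor + res - factor[res]
    tokens *= tokens[tokens]
    if factor == 19:
        print(tokens)
    else:
        factor += factor // 31
    log(res)
    tokens = factor + 17
    tokens = tokens // res
    factor = factor % factor
    return res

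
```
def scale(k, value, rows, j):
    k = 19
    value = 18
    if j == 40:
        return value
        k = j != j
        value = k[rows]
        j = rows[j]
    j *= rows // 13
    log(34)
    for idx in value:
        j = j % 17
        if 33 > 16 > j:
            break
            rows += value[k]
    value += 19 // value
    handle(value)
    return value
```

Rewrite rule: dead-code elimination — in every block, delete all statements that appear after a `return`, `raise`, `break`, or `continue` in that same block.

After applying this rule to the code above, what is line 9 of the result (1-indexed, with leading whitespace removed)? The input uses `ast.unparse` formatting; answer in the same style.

Transformed code:
def scale(k, value, rows, j):
    k = 19
    value = 18
    if j == 40:
        return value
    j *= rows // 13
    log(34)
    for idx in value:
        j = j % 17
        if 33 > 16 > j:
            break
    value += 19 // value
    handle(value)
    return value

j = j % 17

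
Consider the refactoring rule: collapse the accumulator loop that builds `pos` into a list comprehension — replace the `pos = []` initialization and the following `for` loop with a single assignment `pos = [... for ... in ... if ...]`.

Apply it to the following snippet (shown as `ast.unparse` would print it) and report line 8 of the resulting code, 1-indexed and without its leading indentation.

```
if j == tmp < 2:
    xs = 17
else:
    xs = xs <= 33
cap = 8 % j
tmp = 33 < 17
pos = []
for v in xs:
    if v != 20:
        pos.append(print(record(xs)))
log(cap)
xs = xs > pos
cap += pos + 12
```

log(cap)

Transformed code:
if j == tmp < 2:
    xs = 17
else:
    xs = xs <= 33
cap = 8 % j
tmp = 33 < 17
pos = [print(record(xs)) for v in xs if v != 20]
log(cap)
xs = xs > pos
cap += pos + 12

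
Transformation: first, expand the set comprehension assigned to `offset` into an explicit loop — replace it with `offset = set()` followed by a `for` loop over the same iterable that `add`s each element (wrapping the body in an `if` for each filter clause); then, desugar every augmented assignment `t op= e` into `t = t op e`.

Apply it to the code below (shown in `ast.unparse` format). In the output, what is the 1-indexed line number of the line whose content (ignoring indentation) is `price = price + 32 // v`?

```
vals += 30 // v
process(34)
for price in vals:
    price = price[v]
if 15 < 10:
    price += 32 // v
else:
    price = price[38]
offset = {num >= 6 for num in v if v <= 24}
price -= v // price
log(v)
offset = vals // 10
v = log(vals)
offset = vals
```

Transformed code:
vals = vals + 30 // v
process(34)
for price in vals:
    price = price[v]
if 15 < 10:
    price = price + 32 // v
else:
    price = price[38]
offset = set()
for num in v:
    if v <= 24:
        offset.add(num >= 6)
price = price - v // price
log(v)
offset = vals // 10
v = log(vals)
offset = vals

6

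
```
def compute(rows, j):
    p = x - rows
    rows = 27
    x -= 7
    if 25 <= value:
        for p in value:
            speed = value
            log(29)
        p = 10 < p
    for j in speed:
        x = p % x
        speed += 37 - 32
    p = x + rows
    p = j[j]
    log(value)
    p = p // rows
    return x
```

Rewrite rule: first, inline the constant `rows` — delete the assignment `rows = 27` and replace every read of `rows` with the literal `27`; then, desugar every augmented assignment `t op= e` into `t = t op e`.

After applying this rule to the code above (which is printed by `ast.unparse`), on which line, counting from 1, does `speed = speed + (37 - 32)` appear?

11

Transformed code:
def compute(rows, j):
    p = x - 27
    x = x - 7
    if 25 <= value:
        for p in value:
            speed = value
            log(29)
        p = 10 < p
    for j in speed:
        x = p % x
        speed = speed + (37 - 32)
    p = x + 27
    p = j[j]
    log(value)
    p = p // 27
    return x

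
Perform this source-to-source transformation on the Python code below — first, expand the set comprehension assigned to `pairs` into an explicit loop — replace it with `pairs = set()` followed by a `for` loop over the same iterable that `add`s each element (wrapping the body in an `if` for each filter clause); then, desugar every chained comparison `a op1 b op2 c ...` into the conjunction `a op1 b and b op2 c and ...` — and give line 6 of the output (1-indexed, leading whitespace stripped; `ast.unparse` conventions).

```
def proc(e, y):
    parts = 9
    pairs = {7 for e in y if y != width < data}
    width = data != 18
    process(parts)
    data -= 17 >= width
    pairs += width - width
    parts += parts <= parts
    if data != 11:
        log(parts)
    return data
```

Transformed code:
def proc(e, y):
    parts = 9
    pairs = set()
    for e in y:
        if y != width and width < data:
            pairs.add(7)
    width = data != 18
    process(parts)
    data -= 17 >= width
    pairs += width - width
    parts += parts <= parts
    if data != 11:
        log(parts)
    return data

pairs.add(7)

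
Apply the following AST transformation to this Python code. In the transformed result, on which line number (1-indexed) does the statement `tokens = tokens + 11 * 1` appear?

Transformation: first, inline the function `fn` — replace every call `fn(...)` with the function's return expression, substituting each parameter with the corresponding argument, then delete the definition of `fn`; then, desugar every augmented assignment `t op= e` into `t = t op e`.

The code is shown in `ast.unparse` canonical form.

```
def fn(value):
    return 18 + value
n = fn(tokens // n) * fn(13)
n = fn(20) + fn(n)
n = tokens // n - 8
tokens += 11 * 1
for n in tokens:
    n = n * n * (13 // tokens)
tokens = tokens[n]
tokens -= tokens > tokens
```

4

Transformed code:
n = (18 + tokens // n) * (18 + 13)
n = 18 + 20 + (18 + n)
n = tokens // n - 8
tokens = tokens + 11 * 1
for n in tokens:
    n = n * n * (13 // tokens)
tokens = tokens[n]
tokens = tokens - (tokens > tokens)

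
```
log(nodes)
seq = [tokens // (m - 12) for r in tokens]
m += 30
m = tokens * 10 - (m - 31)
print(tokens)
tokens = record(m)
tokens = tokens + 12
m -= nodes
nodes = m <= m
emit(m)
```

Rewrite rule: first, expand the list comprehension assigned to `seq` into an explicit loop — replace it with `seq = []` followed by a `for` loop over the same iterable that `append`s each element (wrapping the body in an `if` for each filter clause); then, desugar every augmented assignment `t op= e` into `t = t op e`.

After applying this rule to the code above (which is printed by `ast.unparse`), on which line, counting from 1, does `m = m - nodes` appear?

10

Transformed code:
log(nodes)
seq = []
for r in tokens:
    seq.append(tokens // (m - 12))
m = m + 30
m = tokens * 10 - (m - 31)
print(tokens)
tokens = record(m)
tokens = tokens + 12
m = m - nodes
nodes = m <= m
emit(m)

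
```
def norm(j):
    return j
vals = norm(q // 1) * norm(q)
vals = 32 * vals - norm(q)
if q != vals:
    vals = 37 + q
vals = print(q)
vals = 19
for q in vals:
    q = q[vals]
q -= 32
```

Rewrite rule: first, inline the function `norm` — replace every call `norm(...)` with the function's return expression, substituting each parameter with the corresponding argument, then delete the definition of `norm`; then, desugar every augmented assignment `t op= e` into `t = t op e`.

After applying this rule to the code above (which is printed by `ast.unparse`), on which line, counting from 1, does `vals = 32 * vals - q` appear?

Transformed code:
vals = q // 1 * q
vals = 32 * vals - q
if q != vals:
    vals = 37 + q
vals = print(q)
vals = 19
for q in vals:
    q = q[vals]
q = q - 32

2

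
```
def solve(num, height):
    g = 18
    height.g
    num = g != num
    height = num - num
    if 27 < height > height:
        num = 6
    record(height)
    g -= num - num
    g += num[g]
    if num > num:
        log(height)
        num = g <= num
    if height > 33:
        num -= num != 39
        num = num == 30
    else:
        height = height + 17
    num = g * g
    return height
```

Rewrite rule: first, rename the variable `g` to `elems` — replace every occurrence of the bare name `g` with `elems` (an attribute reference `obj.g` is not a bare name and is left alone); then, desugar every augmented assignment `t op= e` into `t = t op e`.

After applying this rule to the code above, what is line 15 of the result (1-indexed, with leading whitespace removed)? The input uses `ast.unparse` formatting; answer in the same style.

Transformed code:
def solve(num, height):
    elems = 18
    height.g
    num = elems != num
    height = num - num
    if 27 < height > height:
        num = 6
    record(height)
    elems = elems - (num - num)
    elems = elems + num[elems]
    if num > num:
        log(height)
        num = elems <= num
    if height > 33:
        num = num - (num != 39)
        num = num == 30
    else:
        height = height + 17
    num = elems * elems
    return height

num = num - (num != 39)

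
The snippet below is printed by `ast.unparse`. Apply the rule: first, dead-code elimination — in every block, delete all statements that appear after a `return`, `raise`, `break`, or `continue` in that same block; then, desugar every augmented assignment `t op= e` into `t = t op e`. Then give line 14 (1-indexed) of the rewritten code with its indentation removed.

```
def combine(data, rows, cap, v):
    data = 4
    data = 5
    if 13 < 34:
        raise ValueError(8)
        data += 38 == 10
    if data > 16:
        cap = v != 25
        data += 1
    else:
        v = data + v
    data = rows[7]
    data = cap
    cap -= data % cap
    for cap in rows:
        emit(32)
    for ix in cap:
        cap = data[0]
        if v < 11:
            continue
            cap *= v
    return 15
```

Transformed code:
def combine(data, rows, cap, v):
    data = 4
    data = 5
    if 13 < 34:
        raise ValueError(8)
    if data > 16:
        cap = v != 25
        data = data + 1
    else:
        v = data + v
    data = rows[7]
    data = cap
    cap = cap - data % cap
    for cap in rows:
        emit(32)
    for ix in cap:
        cap = data[0]
        if v < 11:
            continue
    return 15

for cap in rows:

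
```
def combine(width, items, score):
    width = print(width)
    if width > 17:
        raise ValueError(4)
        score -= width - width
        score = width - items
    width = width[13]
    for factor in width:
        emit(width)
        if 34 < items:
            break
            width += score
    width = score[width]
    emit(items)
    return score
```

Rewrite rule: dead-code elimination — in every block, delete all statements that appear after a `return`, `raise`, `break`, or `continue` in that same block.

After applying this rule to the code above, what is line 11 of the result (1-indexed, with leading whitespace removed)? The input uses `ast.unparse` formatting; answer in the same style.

emit(items)

Transformed code:
def combine(width, items, score):
    width = print(width)
    if width > 17:
        raise ValueError(4)
    width = width[13]
    for factor in width:
        emit(width)
        if 34 < items:
            break
    width = score[width]
    emit(items)
    return score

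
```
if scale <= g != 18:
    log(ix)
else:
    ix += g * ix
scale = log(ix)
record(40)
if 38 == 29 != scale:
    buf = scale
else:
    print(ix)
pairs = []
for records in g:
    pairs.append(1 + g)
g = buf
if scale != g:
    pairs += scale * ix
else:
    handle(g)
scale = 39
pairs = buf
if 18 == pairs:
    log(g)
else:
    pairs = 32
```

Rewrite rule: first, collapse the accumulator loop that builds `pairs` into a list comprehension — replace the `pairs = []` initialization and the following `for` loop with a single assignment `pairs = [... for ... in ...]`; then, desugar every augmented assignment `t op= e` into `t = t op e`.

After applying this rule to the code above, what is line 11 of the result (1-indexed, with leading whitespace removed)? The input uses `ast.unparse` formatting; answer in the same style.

Transformed code:
if scale <= g != 18:
    log(ix)
else:
    ix = ix + g * ix
scale = log(ix)
record(40)
if 38 == 29 != scale:
    buf = scale
else:
    print(ix)
pairs = [1 + g for records in g]
g = buf
if scale != g:
    pairs = pairs + scale * ix
else:
    handle(g)
scale = 39
pairs = buf
if 18 == pairs:
    log(g)
else:
    pairs = 32

pairs = [1 + g for records in g]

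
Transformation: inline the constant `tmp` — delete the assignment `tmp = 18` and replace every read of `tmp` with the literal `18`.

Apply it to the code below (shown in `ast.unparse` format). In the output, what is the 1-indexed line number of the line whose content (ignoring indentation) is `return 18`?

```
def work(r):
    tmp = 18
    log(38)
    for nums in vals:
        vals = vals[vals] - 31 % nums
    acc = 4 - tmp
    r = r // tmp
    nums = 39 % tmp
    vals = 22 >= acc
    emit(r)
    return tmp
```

Transformed code:
def work(r):
    log(38)
    for nums in vals:
        vals = vals[vals] - 31 % nums
    acc = 4 - 18
    r = r // 18
    nums = 39 % 18
    vals = 22 >= acc
    emit(r)
    return 18

10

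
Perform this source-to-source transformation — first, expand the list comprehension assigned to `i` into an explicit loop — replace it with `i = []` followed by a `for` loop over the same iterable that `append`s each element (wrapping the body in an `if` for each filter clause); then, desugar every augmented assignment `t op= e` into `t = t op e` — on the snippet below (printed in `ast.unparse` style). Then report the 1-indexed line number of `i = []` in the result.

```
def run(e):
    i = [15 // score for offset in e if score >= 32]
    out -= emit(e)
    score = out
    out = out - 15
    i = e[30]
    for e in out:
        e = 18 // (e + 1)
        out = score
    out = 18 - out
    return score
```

Transformed code:
def run(e):
    i = []
    for offset in e:
        if score >= 32:
            i.append(15 // score)
    out = out - emit(e)
    score = out
    out = out - 15
    i = e[30]
    for e in out:
        e = 18 // (e + 1)
        out = score
    out = 18 - out
    return score

2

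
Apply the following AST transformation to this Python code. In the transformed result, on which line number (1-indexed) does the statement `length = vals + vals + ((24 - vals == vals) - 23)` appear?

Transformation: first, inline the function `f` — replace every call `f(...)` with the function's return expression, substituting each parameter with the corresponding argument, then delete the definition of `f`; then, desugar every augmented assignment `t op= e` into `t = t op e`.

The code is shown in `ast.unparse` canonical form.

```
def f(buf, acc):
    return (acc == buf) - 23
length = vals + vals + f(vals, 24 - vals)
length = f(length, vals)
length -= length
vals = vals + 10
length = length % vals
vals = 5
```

Transformed code:
length = vals + vals + ((24 - vals == vals) - 23)
length = (vals == length) - 23
length = length - length
vals = vals + 10
length = length % vals
vals = 5

1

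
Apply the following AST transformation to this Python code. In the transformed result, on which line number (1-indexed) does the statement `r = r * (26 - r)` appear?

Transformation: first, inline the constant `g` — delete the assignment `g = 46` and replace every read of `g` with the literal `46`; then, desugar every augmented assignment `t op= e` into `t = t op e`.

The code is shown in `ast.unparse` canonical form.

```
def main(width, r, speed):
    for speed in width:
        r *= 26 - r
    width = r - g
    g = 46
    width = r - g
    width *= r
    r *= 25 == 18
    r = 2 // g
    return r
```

3

Transformed code:
def main(width, r, speed):
    for speed in width:
        r = r * (26 - r)
    width = r - 46
    width = r - 46
    width = width * r
    r = r * (25 == 18)
    r = 2 // 46
    return r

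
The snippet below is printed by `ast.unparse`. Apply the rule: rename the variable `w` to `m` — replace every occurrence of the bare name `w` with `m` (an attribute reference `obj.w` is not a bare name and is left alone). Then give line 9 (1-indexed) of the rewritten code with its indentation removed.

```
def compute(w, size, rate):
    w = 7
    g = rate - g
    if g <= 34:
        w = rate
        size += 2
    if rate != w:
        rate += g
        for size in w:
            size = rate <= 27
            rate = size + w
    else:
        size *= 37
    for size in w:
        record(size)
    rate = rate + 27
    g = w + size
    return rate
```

for size in m:

Transformed code:
def compute(m, size, rate):
    m = 7
    g = rate - g
    if g <= 34:
        m = rate
        size += 2
    if rate != m:
        rate += g
        for size in m:
            size = rate <= 27
            rate = size + m
    else:
        size *= 37
    for size in m:
        record(size)
    rate = rate + 27
    g = m + size
    return rate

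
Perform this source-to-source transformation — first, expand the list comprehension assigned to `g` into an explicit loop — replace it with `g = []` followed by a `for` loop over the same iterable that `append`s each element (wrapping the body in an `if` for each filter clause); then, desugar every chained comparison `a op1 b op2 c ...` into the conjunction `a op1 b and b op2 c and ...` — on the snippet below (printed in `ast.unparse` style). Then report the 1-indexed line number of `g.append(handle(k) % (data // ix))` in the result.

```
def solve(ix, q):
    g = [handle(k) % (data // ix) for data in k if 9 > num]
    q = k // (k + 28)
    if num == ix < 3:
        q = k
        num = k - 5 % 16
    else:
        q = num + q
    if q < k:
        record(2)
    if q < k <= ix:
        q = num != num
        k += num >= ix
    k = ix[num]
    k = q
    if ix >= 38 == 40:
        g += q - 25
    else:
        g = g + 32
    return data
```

Transformed code:
def solve(ix, q):
    g = []
    for data in k:
        if 9 > num:
            g.append(handle(k) % (data // ix))
    q = k // (k + 28)
    if num == ix and ix < 3:
        q = k
        num = k - 5 % 16
    else:
        q = num + q
    if q < k:
        record(2)
    if q < k and k <= ix:
        q = num != num
        k += num >= ix
    k = ix[num]
    k = q
    if ix >= 38 and 38 == 40:
        g += q - 25
    else:
        g = g + 32
    return data

5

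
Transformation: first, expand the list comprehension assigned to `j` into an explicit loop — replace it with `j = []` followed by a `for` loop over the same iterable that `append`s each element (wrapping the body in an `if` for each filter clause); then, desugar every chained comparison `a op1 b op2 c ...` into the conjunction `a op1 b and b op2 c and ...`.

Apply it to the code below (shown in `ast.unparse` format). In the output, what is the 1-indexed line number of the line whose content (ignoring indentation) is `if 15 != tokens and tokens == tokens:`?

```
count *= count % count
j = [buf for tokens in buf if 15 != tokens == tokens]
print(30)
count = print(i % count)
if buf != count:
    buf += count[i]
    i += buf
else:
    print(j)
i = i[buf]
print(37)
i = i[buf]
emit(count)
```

4

Transformed code:
count *= count % count
j = []
for tokens in buf:
    if 15 != tokens and tokens == tokens:
        j.append(buf)
print(30)
count = print(i % count)
if buf != count:
    buf += count[i]
    i += buf
else:
    print(j)
i = i[buf]
print(37)
i = i[buf]
emit(count)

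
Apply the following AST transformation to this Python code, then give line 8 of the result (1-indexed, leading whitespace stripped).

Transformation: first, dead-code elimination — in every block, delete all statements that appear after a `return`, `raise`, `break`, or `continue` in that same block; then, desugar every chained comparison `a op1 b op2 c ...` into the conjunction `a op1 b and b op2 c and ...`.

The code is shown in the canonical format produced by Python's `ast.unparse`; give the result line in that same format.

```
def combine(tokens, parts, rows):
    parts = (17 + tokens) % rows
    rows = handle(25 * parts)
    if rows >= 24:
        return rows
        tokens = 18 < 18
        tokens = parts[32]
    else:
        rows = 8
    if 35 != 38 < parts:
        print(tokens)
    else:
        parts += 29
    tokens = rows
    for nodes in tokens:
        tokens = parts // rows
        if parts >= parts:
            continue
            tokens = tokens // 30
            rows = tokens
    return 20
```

if 35 != 38 and 38 < parts:

Transformed code:
def combine(tokens, parts, rows):
    parts = (17 + tokens) % rows
    rows = handle(25 * parts)
    if rows >= 24:
        return rows
    else:
        rows = 8
    if 35 != 38 and 38 < parts:
        print(tokens)
    else:
        parts += 29
    tokens = rows
    for nodes in tokens:
        tokens = parts // rows
        if parts >= parts:
            continue
    return 20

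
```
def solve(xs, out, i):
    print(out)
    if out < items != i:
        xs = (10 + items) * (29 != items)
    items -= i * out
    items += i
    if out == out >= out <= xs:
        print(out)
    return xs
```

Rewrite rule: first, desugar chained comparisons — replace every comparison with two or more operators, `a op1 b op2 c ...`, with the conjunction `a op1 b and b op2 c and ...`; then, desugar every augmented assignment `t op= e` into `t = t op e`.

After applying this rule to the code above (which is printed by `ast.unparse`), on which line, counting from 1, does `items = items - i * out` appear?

Transformed code:
def solve(xs, out, i):
    print(out)
    if out < items and items != i:
        xs = (10 + items) * (29 != items)
    items = items - i * out
    items = items + i
    if out == out and out >= out and (out <= xs):
        print(out)
    return xs

5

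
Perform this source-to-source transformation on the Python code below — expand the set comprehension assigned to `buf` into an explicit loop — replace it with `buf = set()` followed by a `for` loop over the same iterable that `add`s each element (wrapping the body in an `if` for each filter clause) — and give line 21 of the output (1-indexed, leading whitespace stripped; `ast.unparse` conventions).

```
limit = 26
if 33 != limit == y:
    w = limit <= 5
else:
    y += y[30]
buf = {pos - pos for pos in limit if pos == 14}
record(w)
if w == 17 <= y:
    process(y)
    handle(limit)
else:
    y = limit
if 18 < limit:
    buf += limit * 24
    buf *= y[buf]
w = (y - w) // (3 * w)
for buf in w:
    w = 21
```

w = 21

Transformed code:
limit = 26
if 33 != limit == y:
    w = limit <= 5
else:
    y += y[30]
buf = set()
for pos in limit:
    if pos == 14:
        buf.add(pos - pos)
record(w)
if w == 17 <= y:
    process(y)
    handle(limit)
else:
    y = limit
if 18 < limit:
    buf += limit * 24
    buf *= y[buf]
w = (y - w) // (3 * w)
for buf in w:
    w = 21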